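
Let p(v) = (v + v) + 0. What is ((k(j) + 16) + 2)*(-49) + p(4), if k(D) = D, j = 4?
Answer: -1070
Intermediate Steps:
p(v) = 2*v (p(v) = 2*v + 0 = 2*v)
((k(j) + 16) + 2)*(-49) + p(4) = ((4 + 16) + 2)*(-49) + 2*4 = (20 + 2)*(-49) + 8 = 22*(-49) + 8 = -1078 + 8 = -1070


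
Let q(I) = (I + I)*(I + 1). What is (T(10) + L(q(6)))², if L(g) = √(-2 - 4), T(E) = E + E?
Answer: (20 + I*√6)² ≈ 394.0 + 97.98*I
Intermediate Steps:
q(I) = 2*I*(1 + I) (q(I) = (2*I)*(1 + I) = 2*I*(1 + I))
T(E) = 2*E
L(g) = I*√6 (L(g) = √(-6) = I*√6)
(T(10) + L(q(6)))² = (2*10 + I*√6)² = (20 + I*√6)²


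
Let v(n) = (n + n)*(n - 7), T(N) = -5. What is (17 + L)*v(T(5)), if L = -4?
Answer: 1560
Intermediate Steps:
v(n) = 2*n*(-7 + n) (v(n) = (2*n)*(-7 + n) = 2*n*(-7 + n))
(17 + L)*v(T(5)) = (17 - 4)*(2*(-5)*(-7 - 5)) = 13*(2*(-5)*(-12)) = 13*120 = 1560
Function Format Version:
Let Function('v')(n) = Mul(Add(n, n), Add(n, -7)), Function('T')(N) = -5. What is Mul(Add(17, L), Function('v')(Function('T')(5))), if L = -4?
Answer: 1560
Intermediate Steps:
Function('v')(n) = Mul(2, n, Add(-7, n)) (Function('v')(n) = Mul(Mul(2, n), Add(-7, n)) = Mul(2, n, Add(-7, n)))
Mul(Add(17, L), Function('v')(Function('T')(5))) = Mul(Add(17, -4), Mul(2, -5, Add(-7, -5))) = Mul(13, Mul(2, -5, -12)) = Mul(13, 120) = 1560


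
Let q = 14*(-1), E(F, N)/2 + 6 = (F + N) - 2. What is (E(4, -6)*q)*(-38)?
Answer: -10640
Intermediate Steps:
E(F, N) = -16 + 2*F + 2*N (E(F, N) = -12 + 2*((F + N) - 2) = -12 + 2*(-2 + F + N) = -12 + (-4 + 2*F + 2*N) = -16 + 2*F + 2*N)
q = -14
(E(4, -6)*q)*(-38) = ((-16 + 2*4 + 2*(-6))*(-14))*(-38) = ((-16 + 8 - 12)*(-14))*(-38) = -20*(-14)*(-38) = 280*(-38) = -10640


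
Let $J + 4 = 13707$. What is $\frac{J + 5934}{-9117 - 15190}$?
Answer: $- \frac{19637}{24307} \approx -0.80787$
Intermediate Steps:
$J = 13703$ ($J = -4 + 13707 = 13703$)
$\frac{J + 5934}{-9117 - 15190} = \frac{13703 + 5934}{-9117 - 15190} = \frac{19637}{-24307} = 19637 \left(- \frac{1}{24307}\right) = - \frac{19637}{24307}$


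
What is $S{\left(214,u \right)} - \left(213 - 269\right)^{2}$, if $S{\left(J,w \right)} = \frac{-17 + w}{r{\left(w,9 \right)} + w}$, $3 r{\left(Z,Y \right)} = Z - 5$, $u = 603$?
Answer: $- \frac{7546594}{2407} \approx -3135.3$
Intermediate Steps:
$r{\left(Z,Y \right)} = - \frac{5}{3} + \frac{Z}{3}$ ($r{\left(Z,Y \right)} = \frac{Z - 5}{3} = \frac{-5 + Z}{3} = - \frac{5}{3} + \frac{Z}{3}$)
$S{\left(J,w \right)} = \frac{-17 + w}{- \frac{5}{3} + \frac{4 w}{3}}$ ($S{\left(J,w \right)} = \frac{-17 + w}{\left(- \frac{5}{3} + \frac{w}{3}\right) + w} = \frac{-17 + w}{- \frac{5}{3} + \frac{4 w}{3}}$)
$S{\left(214,u \right)} - \left(213 - 269\right)^{2} = \frac{3 \left(-17 + 603\right)}{-5 + 4 \cdot 603} - \left(213 - 269\right)^{2} = 3 \frac{1}{-5 + 2412} \cdot 586 - \left(-56\right)^{2} = 3 \cdot \frac{1}{2407} \cdot 586 - 3136 = \frac{1758}{2407} - 3136 = - \frac{7546594}{2407}$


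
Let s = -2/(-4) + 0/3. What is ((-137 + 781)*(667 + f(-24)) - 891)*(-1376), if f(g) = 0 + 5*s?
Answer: -592047392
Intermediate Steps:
s = ½ (s = -2*(-¼) + 0*(⅓) = ½ + 0 = ½ ≈ 0.50000)
f(g) = 5/2 (f(g) = 0 + 5*(½) = 0 + 5/2 = 5/2)
((-137 + 781)*(667 + f(-24)) - 891)*(-1376) = ((-137 + 781)*(667 + 5/2) - 891)*(-1376) = (644*(1339/2) - 891)*(-1376) = (431158 - 891)*(-1376) = 430267*(-1376) = -592047392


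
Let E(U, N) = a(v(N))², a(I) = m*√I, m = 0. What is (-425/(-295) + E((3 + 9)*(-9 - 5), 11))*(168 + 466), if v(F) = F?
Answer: 53890/59 ≈ 913.39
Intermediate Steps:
a(I) = 0 (a(I) = 0*√I = 0)
E(U, N) = 0 (E(U, N) = 0² = 0)
(-425/(-295) + E((3 + 9)*(-9 - 5), 11))*(168 + 466) = (-425/(-295) + 0)*(168 + 466) = (-425*(-1/295) + 0)*634 = (85/59 + 0)*634 = (85/59)*634 = 53890/59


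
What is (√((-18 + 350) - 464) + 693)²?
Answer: 480117 + 2772*I*√33 ≈ 4.8012e+5 + 15924.0*I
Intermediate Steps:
(√((-18 + 350) - 464) + 693)² = (√(332 - 464) + 693)² = (√(-132) + 693)² = (2*I*√33 + 693)² = (693 + 2*I*√33)²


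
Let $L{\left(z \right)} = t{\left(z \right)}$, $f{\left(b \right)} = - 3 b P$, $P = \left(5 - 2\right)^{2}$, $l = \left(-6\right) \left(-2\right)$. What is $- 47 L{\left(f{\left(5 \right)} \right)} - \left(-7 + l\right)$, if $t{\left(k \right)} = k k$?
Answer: $-856580$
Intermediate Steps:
$l = 12$
$P = 9$ ($P = 3^{2} = 9$)
$t{\left(k \right)} = k^{2}$
$f{\left(b \right)} = - 27 b$ ($f{\left(b \right)} = - 3 b 9 = - 27 b$)
$L{\left(z \right)} = z^{2}$
$- 47 L{\left(f{\left(5 \right)} \right)} - \left(-7 + l\right) = - 47 \left(\left(-27\right) 5\right)^{2} + \left(7 - 12\right) = - 47 \left(-135\right)^{2} + \left(7 - 12\right) = \left(-47\right) 18225 - 5 = -856575 - 5 = -856580$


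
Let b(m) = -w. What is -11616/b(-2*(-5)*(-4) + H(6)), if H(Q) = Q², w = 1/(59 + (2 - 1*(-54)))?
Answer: 1335840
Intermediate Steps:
w = 1/115 (w = 1/(59 + (2 + 54)) = 1/(59 + 56) = 1/115 ≈ 0.0086956)
b(m) = -1/115 (b(m) = -1*1/115 = -1/115)
-11616/b(-2*(-5)*(-4) + H(6)) = -11616/(-1/115) = -11616*(-115) = 1335840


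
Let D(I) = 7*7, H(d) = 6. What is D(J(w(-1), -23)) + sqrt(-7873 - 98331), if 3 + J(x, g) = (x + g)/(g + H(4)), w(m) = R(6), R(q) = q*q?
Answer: 49 + 2*I*sqrt(26551) ≈ 49.0 + 325.89*I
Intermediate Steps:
R(q) = q**2
w(m) = 36 (w(m) = 6**2 = 36)
J(x, g) = -3 + (g + x)/(6 + g) (J(x, g) = -3 + (x + g)/(g + 6) = -3 + (g + x)/(6 + g))
D(I) = 49
D(J(w(-1), -23)) + sqrt(-7873 - 98331) = 49 + sqrt(-7873 - 98331) = 49 + sqrt(-106204) = 49 + 2*I*sqrt(26551)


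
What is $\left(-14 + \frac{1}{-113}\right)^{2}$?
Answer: $\frac{2505889}{12769} \approx 196.25$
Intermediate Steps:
$\left(-14 + \frac{1}{-113}\right)^{2} = \left(-14 - \frac{1}{113}\right)^{2} = \left(- \frac{1583}{113}\right)^{2} = \frac{2505889}{12769}$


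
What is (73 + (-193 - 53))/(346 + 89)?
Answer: -173/435 ≈ -0.39770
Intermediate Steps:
(73 + (-193 - 53))/(346 + 89) = (73 - 246)/435 = -173*1/435 = -173/435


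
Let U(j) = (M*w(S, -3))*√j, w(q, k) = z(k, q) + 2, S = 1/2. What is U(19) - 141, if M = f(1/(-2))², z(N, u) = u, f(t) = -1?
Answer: -141 + 5*√19/2 ≈ -130.10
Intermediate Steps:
S = ½ (S = 1*(½) = ½ ≈ 0.50000)
w(q, k) = 2 + q (w(q, k) = q + 2 = 2 + q)
M = 1 (M = (-1)² = 1)
U(j) = 5*√j/2 (U(j) = (1*(2 + ½))*√j = (1*(5/2))*√j = 5*√j/2)
U(19) - 141 = 5*√19/2 - 141 = -141 + 5*√19/2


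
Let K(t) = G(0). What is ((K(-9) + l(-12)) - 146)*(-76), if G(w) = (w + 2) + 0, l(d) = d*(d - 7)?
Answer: -6384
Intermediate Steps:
l(d) = d*(-7 + d)
G(w) = 2 + w (G(w) = (2 + w) + 0 = 2 + w)
K(t) = 2 (K(t) = 2 + 0 = 2)
((K(-9) + l(-12)) - 146)*(-76) = ((2 - 12*(-7 - 12)) - 146)*(-76) = ((2 - 12*(-19)) - 146)*(-76) = ((2 + 228) - 146)*(-76) = (230 - 146)*(-76) = 84*(-76) = -6384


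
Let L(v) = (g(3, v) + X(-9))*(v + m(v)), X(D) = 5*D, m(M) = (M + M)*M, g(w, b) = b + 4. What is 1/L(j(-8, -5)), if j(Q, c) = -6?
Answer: -1/3102 ≈ -0.00032237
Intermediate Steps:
g(w, b) = 4 + b
m(M) = 2*M**2 (m(M) = (2*M)*M = 2*M**2)
L(v) = (-41 + v)*(v + 2*v**2) (L(v) = ((4 + v) + 5*(-9))*(v + 2*v**2) = ((4 + v) - 45)*(v + 2*v**2) = (-41 + v)*(v + 2*v**2))
1/L(j(-8, -5)) = 1/(-6*(-41 - 81*(-6) + 2*(-6)**2)) = 1/(-6*(-41 + 486 + 2*36)) = 1/(-6*(-41 + 486 + 72)) = 1/(-6*517) = 1/(-3102) = -1/3102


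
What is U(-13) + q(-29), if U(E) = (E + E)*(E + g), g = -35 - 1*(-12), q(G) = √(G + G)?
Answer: 936 + I*√58 ≈ 936.0 + 7.6158*I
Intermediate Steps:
q(G) = √2*√G (q(G) = √(2*G) = √2*√G)
g = -23 (g = -35 + 12 = -23)
U(E) = 2*E*(-23 + E) (U(E) = (E + E)*(E - 23) = (2*E)*(-23 + E) = 2*E*(-23 + E))
U(-13) + q(-29) = 2*(-13)*(-23 - 13) + √2*√(-29) = 2*(-13)*(-36) + √2*(I*√29) = 936 + I*√58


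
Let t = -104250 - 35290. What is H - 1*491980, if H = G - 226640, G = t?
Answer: -858160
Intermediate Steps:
t = -139540
G = -139540
H = -366180 (H = -139540 - 226640 = -366180)
H - 1*491980 = -366180 - 1*491980 = -366180 - 491980 = -858160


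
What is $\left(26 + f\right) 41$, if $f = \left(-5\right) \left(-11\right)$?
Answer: $3321$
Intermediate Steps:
$f = 55$
$\left(26 + f\right) 41 = \left(26 + 55\right) 41 = 81 \cdot 41 = 3321$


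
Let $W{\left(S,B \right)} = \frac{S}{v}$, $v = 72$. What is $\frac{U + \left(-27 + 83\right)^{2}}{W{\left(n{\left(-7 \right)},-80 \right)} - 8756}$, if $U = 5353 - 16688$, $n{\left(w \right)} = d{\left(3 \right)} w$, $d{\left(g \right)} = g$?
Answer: $\frac{196776}{210151} \approx 0.93636$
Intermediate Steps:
$n{\left(w \right)} = 3 w$
$W{\left(S,B \right)} = \frac{S}{72}$
$U = -11335$ ($U = 5353 - 16688 = -11335$)
$\frac{U + \left(-27 + 83\right)^{2}}{W{\left(n{\left(-7 \right)},-80 \right)} - 8756} = \frac{-11335 + \left(-27 + 83\right)^{2}}{\frac{3 \left(-7\right)}{72} - 8756} = \frac{-11335 + 56^{2}}{\frac{1}{72} \left(-21\right) - 8756} = \frac{-11335 + 3136}{- \frac{7}{24} - 8756} = - \frac{8199}{- \frac{210151}{24}} = \left(-8199\right) \left(- \frac{24}{210151}\right) = \frac{196776}{210151}$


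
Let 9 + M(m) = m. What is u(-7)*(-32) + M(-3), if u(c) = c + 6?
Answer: 20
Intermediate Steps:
M(m) = -9 + m
u(c) = 6 + c
u(-7)*(-32) + M(-3) = (6 - 7)*(-32) + (-9 - 3) = -1*(-32) - 12 = 32 - 12 = 20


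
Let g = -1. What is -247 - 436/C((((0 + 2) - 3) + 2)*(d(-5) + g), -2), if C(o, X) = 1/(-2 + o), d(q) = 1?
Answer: 625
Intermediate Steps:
-247 - 436/C((((0 + 2) - 3) + 2)*(d(-5) + g), -2) = -247 - 436/(1/(-2 + (((0 + 2) - 3) + 2)*(1 - 1))) = -247 - 436/(1/(-2 + ((2 - 3) + 2)*0)) = -247 - 436/(1/(-2 + (-1 + 2)*0)) = -247 - 436/(1/(-2 + 1*0)) = -247 - 436/(1/(-2 + 0)) = -247 - 436/(1/(-2)) = -247 - 436/(-½) = -247 - 436*(-2) = -247 - 1*(-872) = -247 + 872 = 625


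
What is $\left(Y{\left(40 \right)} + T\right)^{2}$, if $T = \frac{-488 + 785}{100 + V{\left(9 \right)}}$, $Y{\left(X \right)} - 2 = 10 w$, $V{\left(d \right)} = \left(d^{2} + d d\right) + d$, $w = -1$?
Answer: $\frac{3500641}{73441} \approx 47.666$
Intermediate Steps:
$V{\left(d \right)} = d + 2 d^{2}$ ($V{\left(d \right)} = \left(d^{2} + d^{2}\right) + d = 2 d^{2} + d = d + 2 d^{2}$)
$Y{\left(X \right)} = -8$ ($Y{\left(X \right)} = 2 + 10 \left(-1\right) = 2 - 10 = -8$)
$T = \frac{297}{271}$ ($T = \frac{-488 + 785}{100 + 9 \left(1 + 2 \cdot 9\right)} = \frac{297}{100 + 9 \left(1 + 18\right)} = \frac{297}{100 + 9 \cdot 19} = \frac{297}{100 + 171} = \frac{297}{271} \approx 1.0959$)
$\left(Y{\left(40 \right)} + T\right)^{2} = \left(-8 + \frac{297}{271}\right)^{2} = \left(- \frac{1871}{271}\right)^{2} = \frac{3500641}{73441}$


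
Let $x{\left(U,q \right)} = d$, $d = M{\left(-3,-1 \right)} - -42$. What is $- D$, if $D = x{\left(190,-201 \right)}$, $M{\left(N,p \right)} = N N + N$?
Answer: $-48$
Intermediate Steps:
$M{\left(N,p \right)} = N + N^{2}$ ($M{\left(N,p \right)} = N^{2} + N = N + N^{2}$)
$d = 48$ ($d = - 3 \left(1 - 3\right) - -42 = \left(-3\right) \left(-2\right) + 42 = 6 + 42 = 48$)
$x{\left(U,q \right)} = 48$
$D = 48$
$- D = \left(-1\right) 48 = -48$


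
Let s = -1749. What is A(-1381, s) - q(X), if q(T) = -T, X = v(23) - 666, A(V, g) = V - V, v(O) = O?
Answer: -643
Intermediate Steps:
A(V, g) = 0
X = -643 (X = 23 - 666 = -643)
A(-1381, s) - q(X) = 0 - (-1)*(-643) = 0 - 1*643 = 0 - 643 = -643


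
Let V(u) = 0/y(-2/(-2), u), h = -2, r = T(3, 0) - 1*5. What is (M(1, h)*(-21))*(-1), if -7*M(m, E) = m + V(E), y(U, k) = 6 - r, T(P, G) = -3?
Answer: -3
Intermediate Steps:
r = -8 (r = -3 - 1*5 = -3 - 5 = -8)
y(U, k) = 14 (y(U, k) = 6 - 1*(-8) = 6 + 8 = 14)
V(u) = 0 (V(u) = 0/14 = 0*(1/14) = 0)
M(m, E) = -m/7 (M(m, E) = -(m + 0)/7 = -m/7)
(M(1, h)*(-21))*(-1) = (-1/7*1*(-21))*(-1) = -1/7*(-21)*(-1) = 3*(-1) = -3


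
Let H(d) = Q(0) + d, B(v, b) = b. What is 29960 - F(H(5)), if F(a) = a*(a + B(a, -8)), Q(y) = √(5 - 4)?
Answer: 29972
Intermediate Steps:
Q(y) = 1 (Q(y) = √1 = 1)
H(d) = 1 + d
F(a) = a*(-8 + a) (F(a) = a*(a - 8) = a*(-8 + a))
29960 - F(H(5)) = 29960 - (1 + 5)*(-8 + (1 + 5)) = 29960 - 6*(-8 + 6) = 29960 - 6*(-2) = 29960 - 1*(-12) = 29960 + 12 = 29972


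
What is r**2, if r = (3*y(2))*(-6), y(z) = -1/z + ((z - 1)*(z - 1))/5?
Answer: 729/25 ≈ 29.160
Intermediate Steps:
y(z) = -1/z + (-1 + z)**2/5 (y(z) = -1/z + ((-1 + z)*(-1 + z))*(1/5) = -1/z + (-1 + z)**2*(1/5) = -1/z + (-1 + z)**2/5)
r = 27/5 (r = (3*(-1/2 + (-1 + 2)**2/5))*(-6) = (3*(-1*1/2 + (1/5)*1**2))*(-6) = (3*(-1/2 + (1/5)*1))*(-6) = (3*(-1/2 + 1/5))*(-6) = (3*(-3/10))*(-6) = -9/10*(-6) = 27/5 ≈ 5.4000)
r**2 = (27/5)**2 = 729/25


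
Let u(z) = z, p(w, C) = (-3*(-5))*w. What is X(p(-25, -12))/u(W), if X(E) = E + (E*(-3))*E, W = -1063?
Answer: 422250/1063 ≈ 397.22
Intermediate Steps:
p(w, C) = 15*w
X(E) = E - 3*E² (X(E) = E + (-3*E)*E = E - 3*E²)
X(p(-25, -12))/u(W) = ((15*(-25))*(1 - 45*(-25)))/(-1063) = -375*(1 - 3*(-375))*(-1/1063) = -375*(1 + 1125)*(-1/1063) = -375*1126*(-1/1063) = -422250*(-1/1063) = 422250/1063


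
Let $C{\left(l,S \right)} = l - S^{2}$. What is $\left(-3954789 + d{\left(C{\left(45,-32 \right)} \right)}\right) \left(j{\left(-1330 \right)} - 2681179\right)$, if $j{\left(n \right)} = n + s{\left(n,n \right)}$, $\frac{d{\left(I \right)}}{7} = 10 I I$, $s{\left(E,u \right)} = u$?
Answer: $-169447076494959$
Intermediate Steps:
$d{\left(I \right)} = 70 I^{2}$ ($d{\left(I \right)} = 7 \cdot 10 I I = 7 \cdot 10 I^{2} = 70 I^{2}$)
$j{\left(n \right)} = 2 n$ ($j{\left(n \right)} = n + n = 2 n$)
$\left(-3954789 + d{\left(C{\left(45,-32 \right)} \right)}\right) \left(j{\left(-1330 \right)} - 2681179\right) = \left(-3954789 + 70 \left(45 - \left(-32\right)^{2}\right)^{2}\right) \left(2 \left(-1330\right) - 2681179\right) = \left(-3954789 + 70 \left(45 - 1024\right)^{2}\right) \left(-2660 - 2681179\right) = \left(-3954789 + 70 \left(-979\right)^{2}\right) \left(-2683839\right) = \left(-3954789 + 70 \cdot 958441\right) \left(-2683839\right) = \left(-3954789 + 67090870\right) \left(-2683839\right) = 63136081 \left(-2683839\right) = -169447076494959$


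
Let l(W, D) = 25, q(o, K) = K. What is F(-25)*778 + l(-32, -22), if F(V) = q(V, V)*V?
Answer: 486275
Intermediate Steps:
F(V) = V**2 (F(V) = V*V = V**2)
F(-25)*778 + l(-32, -22) = (-25)**2*778 + 25 = 625*778 + 25 = 486250 + 25 = 486275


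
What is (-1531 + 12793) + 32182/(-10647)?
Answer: 119874332/10647 ≈ 11259.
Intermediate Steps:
(-1531 + 12793) + 32182/(-10647) = 11262 + 32182*(-1/10647) = 11262 - 32182/10647 = 119874332/10647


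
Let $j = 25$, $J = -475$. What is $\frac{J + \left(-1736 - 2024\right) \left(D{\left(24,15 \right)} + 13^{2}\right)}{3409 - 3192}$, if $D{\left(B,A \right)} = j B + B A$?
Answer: $- \frac{4245515}{217} \approx -19565.0$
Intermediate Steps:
$D{\left(B,A \right)} = 25 B + A B$ ($D{\left(B,A \right)} = 25 B + B A = 25 B + A B$)
$\frac{J + \left(-1736 - 2024\right) \left(D{\left(24,15 \right)} + 13^{2}\right)}{3409 - 3192} = \frac{-475 + \left(-1736 - 2024\right) \left(24 \left(25 + 15\right) + 13^{2}\right)}{3409 - 3192} = \frac{-475 - 3760 \left(24 \cdot 40 + 169\right)}{217} = \left(-475 - 3760 \left(960 + 169\right)\right) \frac{1}{217} = \left(-475 - 4245040\right) \frac{1}{217} = \left(-4245515\right) \frac{1}{217} = - \frac{4245515}{217}$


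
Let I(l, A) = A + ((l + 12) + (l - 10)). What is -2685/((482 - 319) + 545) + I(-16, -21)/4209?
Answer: -1259697/331108 ≈ -3.8045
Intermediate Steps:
I(l, A) = 2 + A + 2*l (I(l, A) = A + ((12 + l) + (-10 + l)) = A + (2 + 2*l) = 2 + A + 2*l)
-2685/((482 - 319) + 545) + I(-16, -21)/4209 = -2685/((482 - 319) + 545) + (2 - 21 + 2*(-16))/4209 = -2685/(163 + 545) + (2 - 21 - 32)*(1/4209) = -2685/708 - 51*1/4209 = -2685*1/708 - 17/1403 = -895/236 - 17/1403 = -1259697/331108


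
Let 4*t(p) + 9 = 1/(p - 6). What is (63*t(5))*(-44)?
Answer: 6930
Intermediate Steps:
t(p) = -9/4 + 1/(4*(-6 + p)) (t(p) = -9/4 + 1/(4*(p - 6)) = -9/4 + 1/(4*(-6 + p)))
(63*t(5))*(-44) = (63*((55 - 9*5)/(4*(-6 + 5))))*(-44) = (63*((¼)*(55 - 45)/(-1)))*(-44) = (63*((¼)*(-1)*10))*(-44) = (63*(-5/2))*(-44) = -315/2*(-44) = 6930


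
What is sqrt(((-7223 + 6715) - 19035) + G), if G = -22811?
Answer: 3*I*sqrt(4706) ≈ 205.8*I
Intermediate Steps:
sqrt(((-7223 + 6715) - 19035) + G) = sqrt(((-7223 + 6715) - 19035) - 22811) = sqrt((-508 - 19035) - 22811) = sqrt(-19543 - 22811) = sqrt(-42354) = 3*I*sqrt(4706)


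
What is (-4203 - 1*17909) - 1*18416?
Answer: -40528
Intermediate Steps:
(-4203 - 1*17909) - 1*18416 = (-4203 - 17909) - 18416 = -22112 - 18416 = -40528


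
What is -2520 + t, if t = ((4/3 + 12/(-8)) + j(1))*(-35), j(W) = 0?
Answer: -15085/6 ≈ -2514.2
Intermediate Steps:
t = 35/6 (t = ((4/3 + 12/(-8)) + 0)*(-35) = ((4*(⅓) + 12*(-⅛)) + 0)*(-35) = ((4/3 - 3/2) + 0)*(-35) = (-⅙ + 0)*(-35) = -⅙*(-35) = 35/6 ≈ 5.8333)
-2520 + t = -2520 + 35/6 = -15085/6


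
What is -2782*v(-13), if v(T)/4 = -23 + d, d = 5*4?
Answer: 33384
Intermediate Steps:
d = 20
v(T) = -12 (v(T) = 4*(-23 + 20) = 4*(-3) = -12)
-2782*v(-13) = -2782*(-12) = 33384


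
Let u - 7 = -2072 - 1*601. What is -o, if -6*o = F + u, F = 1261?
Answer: -1405/6 ≈ -234.17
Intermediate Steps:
u = -2666 (u = 7 + (-2072 - 1*601) = 7 + (-2072 - 601) = 7 - 2673 = -2666)
o = 1405/6 (o = -(1261 - 2666)/6 = -⅙*(-1405) = 1405/6 ≈ 234.17)
-o = -1*1405/6 = -1405/6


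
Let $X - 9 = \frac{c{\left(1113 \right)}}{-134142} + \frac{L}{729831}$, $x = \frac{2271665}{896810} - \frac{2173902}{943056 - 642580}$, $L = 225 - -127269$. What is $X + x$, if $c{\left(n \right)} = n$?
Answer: $\frac{327171642469611787917}{73281578279015789342} \approx 4.4646$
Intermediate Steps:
$L = 127494$ ($L = 225 + 127269 = 127494$)
$x = - \frac{31674906002}{6736747039}$ ($x = 2271665 \cdot \frac{1}{896810} - \frac{2173902}{943056 - 642580} = \frac{454333}{179362} - \frac{2173902}{300476} = \frac{454333}{179362} - \frac{1086951}{150238} = - \frac{31674906002}{6736747039} \approx -4.7018$)
$X = \frac{99710989807}{10877887778}$ ($X = 9 + \left(\frac{1113}{-134142} + \frac{127494}{729831}\right) = 9 + \left(1113 \left(- \frac{1}{134142}\right) + 127494 \cdot \frac{1}{729831}\right) = 9 + \left(- \frac{371}{44714} + \frac{42498}{243277}\right) = 9 + \frac{1809999805}{10877887778} = \frac{99710989807}{10877887778} \approx 9.1664$)
$X + x = \frac{99710989807}{10877887778} - \frac{31674906002}{6736747039} = \frac{327171642469611787917}{73281578279015789342}$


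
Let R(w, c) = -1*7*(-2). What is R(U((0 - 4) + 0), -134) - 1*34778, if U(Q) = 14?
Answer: -34764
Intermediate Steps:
R(w, c) = 14 (R(w, c) = -7*(-2) = 14)
R(U((0 - 4) + 0), -134) - 1*34778 = 14 - 1*34778 = 14 - 34778 = -34764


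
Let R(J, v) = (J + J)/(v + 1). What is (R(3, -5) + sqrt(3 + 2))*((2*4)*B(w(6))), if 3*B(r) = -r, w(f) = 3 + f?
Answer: 36 - 24*sqrt(5) ≈ -17.666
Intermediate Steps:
B(r) = -r/3 (B(r) = (-r)/3 = -r/3)
R(J, v) = 2*J/(1 + v) (R(J, v) = (2*J)/(1 + v) = 2*J/(1 + v))
(R(3, -5) + sqrt(3 + 2))*((2*4)*B(w(6))) = (2*3/(1 - 5) + sqrt(3 + 2))*((2*4)*(-(3 + 6)/3)) = (2*3/(-4) + sqrt(5))*(8*(-1/3*9)) = (2*3*(-1/4) + sqrt(5))*(8*(-3)) = (-3/2 + sqrt(5))*(-24) = 36 - 24*sqrt(5)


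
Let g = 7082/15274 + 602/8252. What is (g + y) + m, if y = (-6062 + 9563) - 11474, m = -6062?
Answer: -442229618267/31510262 ≈ -14034.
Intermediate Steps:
y = -7973 (y = 3501 - 11474 = -7973)
g = 16908903/31510262 (g = 7082*(1/15274) + 602*(1/8252) = 3541/7637 + 301/4126 = 16908903/31510262 ≈ 0.53662)
(g + y) + m = (16908903/31510262 - 7973) - 6062 = -251214410023/31510262 - 6062 = -442229618267/31510262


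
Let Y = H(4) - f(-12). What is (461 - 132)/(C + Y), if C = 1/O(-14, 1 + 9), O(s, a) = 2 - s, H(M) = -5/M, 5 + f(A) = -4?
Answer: 5264/125 ≈ 42.112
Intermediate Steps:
f(A) = -9 (f(A) = -5 - 4 = -9)
C = 1/16 (C = 1/(2 - 1*(-14)) = 1/(2 + 14) = 1/16 ≈ 0.062500)
Y = 31/4 (Y = -5/4 - 1*(-9) = -5*¼ + 9 = -5/4 + 9 = 31/4 ≈ 7.7500)
(461 - 132)/(C + Y) = (461 - 132)/(1/16 + 31/4) = 329/(125/16) = 329*(16/125) = 5264/125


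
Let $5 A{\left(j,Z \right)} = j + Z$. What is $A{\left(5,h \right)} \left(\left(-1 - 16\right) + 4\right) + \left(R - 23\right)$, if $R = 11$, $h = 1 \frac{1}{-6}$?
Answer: $- \frac{737}{30} \approx -24.567$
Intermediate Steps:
$h = - \frac{1}{6}$ ($h = 1 \left(- \frac{1}{6}\right) = - \frac{1}{6} \approx -0.16667$)
$A{\left(j,Z \right)} = \frac{Z}{5} + \frac{j}{5}$ ($A{\left(j,Z \right)} = \frac{j + Z}{5} = \frac{Z + j}{5} = \frac{Z}{5} + \frac{j}{5}$)
$A{\left(5,h \right)} \left(\left(-1 - 16\right) + 4\right) + \left(R - 23\right) = \left(\frac{1}{5} \left(- \frac{1}{6}\right) + \frac{1}{5} \cdot 5\right) \left(\left(-1 - 16\right) + 4\right) + \left(11 - 23\right) = \left(- \frac{1}{30} + 1\right) \left(-17 + 4\right) + \left(11 - 23\right) = \frac{29}{30} \left(-13\right) - 12 = - \frac{377}{30} - 12 = - \frac{737}{30}$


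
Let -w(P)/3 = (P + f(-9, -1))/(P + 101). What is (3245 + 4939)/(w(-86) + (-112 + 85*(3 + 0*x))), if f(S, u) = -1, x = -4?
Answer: 20460/401 ≈ 51.022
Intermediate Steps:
w(P) = -3*(-1 + P)/(101 + P) (w(P) = -3*(P - 1)/(P + 101) = -3*(-1 + P)/(101 + P))
(3245 + 4939)/(w(-86) + (-112 + 85*(3 + 0*x))) = (3245 + 4939)/(3*(1 - 1*(-86))/(101 - 86) + (-112 + 85*(3 + 0*(-4)))) = 8184/(3*(1 + 86)/15 + (-112 + 85*(3 + 0))) = 8184/(3*(1/15)*87 + (-112 + 85*3)) = 8184/(87/5 + (-112 + 255)) = 8184/(87/5 + 143) = 8184/(802/5) = 8184*(5/802) = 20460/401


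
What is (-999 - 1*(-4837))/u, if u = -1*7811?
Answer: -3838/7811 ≈ -0.49136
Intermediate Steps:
u = -7811
(-999 - 1*(-4837))/u = (-999 - 1*(-4837))/(-7811) = (-999 + 4837)*(-1/7811) = 3838*(-1/7811) = -3838/7811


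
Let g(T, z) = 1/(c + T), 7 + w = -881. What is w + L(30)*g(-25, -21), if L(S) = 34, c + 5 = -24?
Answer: -23993/27 ≈ -888.63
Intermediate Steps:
c = -29 (c = -5 - 24 = -29)
w = -888 (w = -7 - 881 = -888)
g(T, z) = 1/(-29 + T)
w + L(30)*g(-25, -21) = -888 + 34/(-29 - 25) = -888 + 34/(-54) = -888 + 34*(-1/54) = -888 - 17/27 = -23993/27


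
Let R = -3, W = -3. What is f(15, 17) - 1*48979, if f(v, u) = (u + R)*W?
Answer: -49021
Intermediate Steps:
f(v, u) = 9 - 3*u (f(v, u) = (u - 3)*(-3) = (-3 + u)*(-3) = 9 - 3*u)
f(15, 17) - 1*48979 = (9 - 3*17) - 1*48979 = (9 - 51) - 48979 = -42 - 48979 = -49021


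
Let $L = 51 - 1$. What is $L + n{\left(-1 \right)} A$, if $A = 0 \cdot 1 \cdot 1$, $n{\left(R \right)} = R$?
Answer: $50$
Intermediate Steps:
$L = 50$ ($L = 51 - 1 = 50$)
$A = 0$ ($A = 0 \cdot 1 = 0$)
$L + n{\left(-1 \right)} A = 50 - 0 = 50 + 0 = 50$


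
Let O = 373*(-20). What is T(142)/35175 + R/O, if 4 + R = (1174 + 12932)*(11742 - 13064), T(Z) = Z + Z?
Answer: 32797515122/13120275 ≈ 2499.8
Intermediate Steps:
O = -7460
T(Z) = 2*Z
R = -18648136 (R = -4 + (1174 + 12932)*(11742 - 13064) = -4 + 14106*(-1322) = -4 - 18648132 = -18648136)
T(142)/35175 + R/O = (2*142)/35175 - 18648136/(-7460) = 284*(1/35175) - 18648136*(-1/7460) = 284/35175 + 4662034/1865 = 32797515122/13120275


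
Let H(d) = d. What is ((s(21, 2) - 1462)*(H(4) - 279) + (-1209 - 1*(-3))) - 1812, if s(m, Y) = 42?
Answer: 387482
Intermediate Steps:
((s(21, 2) - 1462)*(H(4) - 279) + (-1209 - 1*(-3))) - 1812 = ((42 - 1462)*(4 - 279) + (-1209 - 1*(-3))) - 1812 = (-1420*(-275) + (-1209 + 3)) - 1812 = (390500 - 1206) - 1812 = 389294 - 1812 = 387482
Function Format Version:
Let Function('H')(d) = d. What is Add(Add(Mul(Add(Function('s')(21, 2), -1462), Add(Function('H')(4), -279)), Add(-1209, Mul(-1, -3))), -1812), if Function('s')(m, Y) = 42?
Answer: 387482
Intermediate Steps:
Add(Add(Mul(Add(Function('s')(21, 2), -1462), Add(Function('H')(4), -279)), Add(-1209, Mul(-1, -3))), -1812) = Add(Add(Mul(Add(42, -1462), Add(4, -279)), Add(-1209, Mul(-1, -3))), -1812) = Add(Add(Mul(-1420, -275), Add(-1209, 3)), -1812) = Add(Add(390500, -1206), -1812) = Add(389294, -1812) = 387482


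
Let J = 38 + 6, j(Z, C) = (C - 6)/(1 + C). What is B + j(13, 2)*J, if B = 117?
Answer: 175/3 ≈ 58.333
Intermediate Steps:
j(Z, C) = (-6 + C)/(1 + C)
J = 44
B + j(13, 2)*J = 117 + ((-6 + 2)/(1 + 2))*44 = 117 + (-4/3)*44 = 117 + ((⅓)*(-4))*44 = 117 - 4/3*44 = 117 - 176/3 = 175/3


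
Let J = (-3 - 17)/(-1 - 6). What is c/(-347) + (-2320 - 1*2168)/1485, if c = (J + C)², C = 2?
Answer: -2364428/765135 ≈ -3.0902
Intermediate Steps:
J = 20/7 (J = -20/(-7) = -20*(-⅐) = 20/7 ≈ 2.8571)
c = 1156/49 (c = (20/7 + 2)² = (34/7)² = 1156/49 ≈ 23.592)
c/(-347) + (-2320 - 1*2168)/1485 = (1156/49)/(-347) + (-2320 - 1*2168)/1485 = (1156/49)*(-1/347) + (-2320 - 2168)*(1/1485) = -1156/17003 - 4488*1/1485 = -1156/17003 - 136/45 = -2364428/765135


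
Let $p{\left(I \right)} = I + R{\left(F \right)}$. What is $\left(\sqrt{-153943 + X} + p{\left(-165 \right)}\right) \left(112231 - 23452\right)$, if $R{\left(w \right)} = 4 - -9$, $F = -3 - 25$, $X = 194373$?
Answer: $-13494408 + 88779 \sqrt{40430} \approx 4.3566 \cdot 10^{6}$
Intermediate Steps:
$F = -28$ ($F = -3 - 25 = -28$)
$R{\left(w \right)} = 13$ ($R{\left(w \right)} = 4 + 9 = 13$)
$p{\left(I \right)} = 13 + I$ ($p{\left(I \right)} = I + 13 = 13 + I$)
$\left(\sqrt{-153943 + X} + p{\left(-165 \right)}\right) \left(112231 - 23452\right) = \left(\sqrt{-153943 + 194373} + \left(13 - 165\right)\right) \left(112231 - 23452\right) = \left(\sqrt{40430} - 152\right) 88779 = \left(-152 + \sqrt{40430}\right) 88779 = -13494408 + 88779 \sqrt{40430}$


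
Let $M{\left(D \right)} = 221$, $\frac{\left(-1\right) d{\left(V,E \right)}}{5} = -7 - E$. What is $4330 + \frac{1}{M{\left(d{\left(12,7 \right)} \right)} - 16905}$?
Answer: $\frac{72241719}{16684} \approx 4330.0$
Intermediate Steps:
$d{\left(V,E \right)} = 35 + 5 E$ ($d{\left(V,E \right)} = - 5 \left(-7 - E\right) = 35 + 5 E$)
$4330 + \frac{1}{M{\left(d{\left(12,7 \right)} \right)} - 16905} = 4330 + \frac{1}{221 - 16905} = 4330 + \frac{1}{-16684} = 4330 - \frac{1}{16684} = \frac{72241719}{16684}$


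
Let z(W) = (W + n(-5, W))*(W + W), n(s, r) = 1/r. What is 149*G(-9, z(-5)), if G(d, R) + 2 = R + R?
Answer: 15198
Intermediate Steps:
z(W) = 2*W*(W + 1/W) (z(W) = (W + 1/W)*(W + W) = (W + 1/W)*(2*W) = 2*W*(W + 1/W))
G(d, R) = -2 + 2*R (G(d, R) = -2 + (R + R) = -2 + 2*R)
149*G(-9, z(-5)) = 149*(-2 + 2*(2 + 2*(-5)²)) = 149*(-2 + 2*(2 + 2*25)) = 149*(-2 + 2*(2 + 50)) = 149*(-2 + 2*52) = 149*(-2 + 104) = 149*102 = 15198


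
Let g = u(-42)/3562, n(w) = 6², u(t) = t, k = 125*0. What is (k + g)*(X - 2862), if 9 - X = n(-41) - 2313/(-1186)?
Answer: 72002007/2112266 ≈ 34.088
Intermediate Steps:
k = 0
n(w) = 36
X = -34335/1186 (X = 9 - (36 - 2313/(-1186)) = 9 - (36 - 2313*(-1)/1186) = 9 - (36 - 1*(-2313/1186)) = 9 - (36 + 2313/1186) = 9 - 1*45009/1186 = 9 - 45009/1186 = -34335/1186 ≈ -28.950)
g = -21/1781 (g = -42/3562 = -42*1/3562 = -21/1781 ≈ -0.011791)
(k + g)*(X - 2862) = (0 - 21/1781)*(-34335/1186 - 2862) = -21/1781*(-3428667/1186) = 72002007/2112266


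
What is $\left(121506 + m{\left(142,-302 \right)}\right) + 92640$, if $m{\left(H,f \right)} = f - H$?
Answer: $213702$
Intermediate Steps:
$\left(121506 + m{\left(142,-302 \right)}\right) + 92640 = \left(121506 - 444\right) + 92640 = 121062 + 92640 = 213702$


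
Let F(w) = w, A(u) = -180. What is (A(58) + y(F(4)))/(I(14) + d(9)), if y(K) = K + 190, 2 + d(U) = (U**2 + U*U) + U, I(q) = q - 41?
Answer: 7/71 ≈ 0.098592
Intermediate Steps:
I(q) = -41 + q
d(U) = -2 + U + 2*U**2 (d(U) = -2 + ((U**2 + U*U) + U) = -2 + ((U**2 + U**2) + U) = -2 + (2*U**2 + U) = -2 + (U + 2*U**2) = -2 + U + 2*U**2)
y(K) = 190 + K
(A(58) + y(F(4)))/(I(14) + d(9)) = (-180 + (190 + 4))/((-41 + 14) + (-2 + 9 + 2*9**2)) = (-180 + 194)/(-27 + (-2 + 9 + 2*81)) = 14/(-27 + (-2 + 9 + 162)) = 14/(-27 + 169) = 14/142 = 14*(1/142) = 7/71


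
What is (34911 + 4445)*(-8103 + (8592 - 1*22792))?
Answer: -877756868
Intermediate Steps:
(34911 + 4445)*(-8103 + (8592 - 1*22792)) = 39356*(-8103 + (8592 - 22792)) = 39356*(-8103 - 14200) = 39356*(-22303) = -877756868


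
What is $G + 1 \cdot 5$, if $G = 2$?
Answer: $7$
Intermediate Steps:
$G + 1 \cdot 5 = 2 + 1 \cdot 5 = 2 + 5 = 7$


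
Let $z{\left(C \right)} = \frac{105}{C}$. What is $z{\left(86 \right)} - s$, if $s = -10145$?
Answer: $\frac{872575}{86} \approx 10146.0$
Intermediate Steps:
$z{\left(86 \right)} - s = \frac{105}{86} - -10145 = 105 \cdot \frac{1}{86} + 10145 = \frac{105}{86} + 10145 = \frac{872575}{86}$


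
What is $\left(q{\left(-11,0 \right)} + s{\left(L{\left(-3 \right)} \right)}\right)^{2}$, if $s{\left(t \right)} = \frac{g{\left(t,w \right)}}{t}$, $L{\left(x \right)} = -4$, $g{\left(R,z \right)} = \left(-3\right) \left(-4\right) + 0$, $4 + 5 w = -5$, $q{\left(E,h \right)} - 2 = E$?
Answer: $144$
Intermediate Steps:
$q{\left(E,h \right)} = 2 + E$
$w = - \frac{9}{5}$ ($w = - \frac{4}{5} + \frac{1}{5} \left(-5\right) = - \frac{4}{5} - 1 = - \frac{9}{5} \approx -1.8$)
$g{\left(R,z \right)} = 12$ ($g{\left(R,z \right)} = 12 + 0 = 12$)
$s{\left(t \right)} = \frac{12}{t}$
$\left(q{\left(-11,0 \right)} + s{\left(L{\left(-3 \right)} \right)}\right)^{2} = \left(\left(2 - 11\right) + \frac{12}{-4}\right)^{2} = \left(-9 + 12 \left(- \frac{1}{4}\right)\right)^{2} = \left(-9 - 3\right)^{2} = \left(-12\right)^{2} = 144$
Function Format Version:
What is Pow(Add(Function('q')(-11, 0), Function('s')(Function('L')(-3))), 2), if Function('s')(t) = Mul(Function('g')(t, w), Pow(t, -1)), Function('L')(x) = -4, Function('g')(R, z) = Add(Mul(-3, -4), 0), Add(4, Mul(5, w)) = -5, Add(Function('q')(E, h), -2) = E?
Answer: 144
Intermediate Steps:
Function('q')(E, h) = Add(2, E)
w = Rational(-9, 5) (w = Add(Rational(-4, 5), Mul(Rational(1, 5), -5)) = Add(Rational(-4, 5), -1) = Rational(-9, 5) ≈ -1.8000)
Function('g')(R, z) = 12 (Function('g')(R, z) = Add(12, 0) = 12)
Function('s')(t) = Mul(12, Pow(t, -1))
Pow(Add(Function('q')(-11, 0), Function('s')(Function('L')(-3))), 2) = Pow(Add(Add(2, -11), Mul(12, Pow(-4, -1))), 2) = Pow(Add(-9, Mul(12, Rational(-1, 4))), 2) = Pow(Add(-9, -3), 2) = Pow(-12, 2) = 144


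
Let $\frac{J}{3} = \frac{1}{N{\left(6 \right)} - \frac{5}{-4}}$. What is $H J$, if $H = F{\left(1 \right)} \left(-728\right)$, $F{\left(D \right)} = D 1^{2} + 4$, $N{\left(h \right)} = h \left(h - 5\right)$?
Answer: $- \frac{43680}{29} \approx -1506.2$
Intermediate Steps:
$N{\left(h \right)} = h \left(-5 + h\right)$
$F{\left(D \right)} = 4 + D$ ($F{\left(D \right)} = D 1 + 4 = D + 4 = 4 + D$)
$H = -3640$ ($H = \left(4 + 1\right) \left(-728\right) = 5 \left(-728\right) = -3640$)
$J = \frac{12}{29}$ ($J = \frac{3}{6 \left(-5 + 6\right) - \frac{5}{-4}} = \frac{3}{6 \cdot 1 - - \frac{5}{4}} = \frac{3}{6 + \frac{5}{4}} = \frac{3}{\frac{29}{4}} = 3 \cdot \frac{4}{29} = \frac{12}{29} \approx 0.41379$)
$H J = \left(-3640\right) \frac{12}{29} = - \frac{43680}{29}$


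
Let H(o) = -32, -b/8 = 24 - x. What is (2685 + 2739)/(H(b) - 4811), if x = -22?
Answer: -5424/4843 ≈ -1.1200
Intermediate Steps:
b = -368 (b = -8*(24 - 1*(-22)) = -8*(24 + 22) = -8*46 = -368)
(2685 + 2739)/(H(b) - 4811) = (2685 + 2739)/(-32 - 4811) = 5424/(-4843) = 5424*(-1/4843) = -5424/4843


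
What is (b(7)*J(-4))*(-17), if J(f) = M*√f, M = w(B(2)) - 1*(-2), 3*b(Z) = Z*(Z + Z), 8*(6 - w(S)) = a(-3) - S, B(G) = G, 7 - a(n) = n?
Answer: -23324*I/3 ≈ -7774.7*I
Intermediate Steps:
a(n) = 7 - n
w(S) = 19/4 + S/8 (w(S) = 6 - ((7 - 1*(-3)) - S)/8 = 6 - ((7 + 3) - S)/8 = 6 - (10 - S)/8 = 6 + (-5/4 + S/8) = 19/4 + S/8)
b(Z) = 2*Z²/3 (b(Z) = (Z*(Z + Z))/3 = (Z*(2*Z))/3 = (2*Z²)/3 = 2*Z²/3)
M = 7 (M = (19/4 + (⅛)*2) - 1*(-2) = (19/4 + ¼) + 2 = 5 + 2 = 7)
J(f) = 7*√f
(b(7)*J(-4))*(-17) = (((⅔)*7²)*(7*√(-4)))*(-17) = (((⅔)*49)*(7*(2*I)))*(-17) = (98*(14*I)/3)*(-17) = (1372*I/3)*(-17) = -23324*I/3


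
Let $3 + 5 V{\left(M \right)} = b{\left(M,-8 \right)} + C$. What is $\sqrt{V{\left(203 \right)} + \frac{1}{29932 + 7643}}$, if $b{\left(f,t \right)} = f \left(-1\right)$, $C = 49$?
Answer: $\frac{i \sqrt{197035618}}{2505} \approx 5.6036 i$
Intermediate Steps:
$b{\left(f,t \right)} = - f$
$V{\left(M \right)} = \frac{46}{5} - \frac{M}{5}$ ($V{\left(M \right)} = - \frac{3}{5} + \frac{- M + 49}{5} = - \frac{3}{5} + \frac{49 - M}{5} = - \frac{3}{5} - \left(- \frac{49}{5} + \frac{M}{5}\right) = \frac{46}{5} - \frac{M}{5}$)
$\sqrt{V{\left(203 \right)} + \frac{1}{29932 + 7643}} = \sqrt{\left(\frac{46}{5} - \frac{203}{5}\right) + \frac{1}{29932 + 7643}} = \sqrt{\left(\frac{46}{5} - \frac{203}{5}\right) + \frac{1}{37575}} = \sqrt{- \frac{157}{5} + \frac{1}{37575}} = \sqrt{- \frac{1179854}{37575}} = \frac{i \sqrt{197035618}}{2505}$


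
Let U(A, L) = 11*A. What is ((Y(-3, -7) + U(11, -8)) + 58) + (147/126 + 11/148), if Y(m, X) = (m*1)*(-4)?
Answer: 85355/444 ≈ 192.24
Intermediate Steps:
Y(m, X) = -4*m (Y(m, X) = m*(-4) = -4*m)
((Y(-3, -7) + U(11, -8)) + 58) + (147/126 + 11/148) = ((-4*(-3) + 11*11) + 58) + (147/126 + 11/148) = ((12 + 121) + 58) + (147*(1/126) + 11*(1/148)) = (133 + 58) + (7/6 + 11/148) = 191 + 551/444 = 85355/444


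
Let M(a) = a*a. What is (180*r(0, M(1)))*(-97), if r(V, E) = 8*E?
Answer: -139680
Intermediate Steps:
M(a) = a²
(180*r(0, M(1)))*(-97) = (180*(8*1²))*(-97) = (180*(8*1))*(-97) = (180*8)*(-97) = 1440*(-97) = -139680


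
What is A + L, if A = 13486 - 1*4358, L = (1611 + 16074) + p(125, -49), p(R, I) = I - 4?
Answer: 26760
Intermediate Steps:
p(R, I) = -4 + I
L = 17632 (L = (1611 + 16074) + (-4 - 49) = 17685 - 53 = 17632)
A = 9128 (A = 13486 - 4358 = 9128)
A + L = 9128 + 17632 = 26760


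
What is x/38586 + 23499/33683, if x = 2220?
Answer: 163584779/216615373 ≈ 0.75519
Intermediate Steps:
x/38586 + 23499/33683 = 2220/38586 + 23499/33683 = 2220*(1/38586) + 23499*(1/33683) = 370/6431 + 23499/33683 = 163584779/216615373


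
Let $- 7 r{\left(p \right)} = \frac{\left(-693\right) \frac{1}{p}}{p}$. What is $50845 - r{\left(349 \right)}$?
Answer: $\frac{6192971746}{121801} \approx 50845.0$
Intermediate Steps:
$r{\left(p \right)} = \frac{99}{p^{2}}$ ($r{\left(p \right)} = - \frac{- \frac{693}{p} \frac{1}{p}}{7} = - \frac{\left(-693\right) \frac{1}{p^{2}}}{7} = \frac{99}{p^{2}}$)
$50845 - r{\left(349 \right)} = 50845 - \frac{99}{121801} = \frac{6192971746}{121801}$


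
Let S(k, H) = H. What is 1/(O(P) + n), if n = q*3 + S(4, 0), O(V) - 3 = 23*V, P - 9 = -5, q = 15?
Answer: 1/140 ≈ 0.0071429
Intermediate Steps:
P = 4 (P = 9 - 5 = 4)
O(V) = 3 + 23*V
n = 45 (n = 15*3 + 0 = 45 + 0 = 45)
1/(O(P) + n) = 1/((3 + 23*4) + 45) = 1/((3 + 92) + 45) = 1/(95 + 45) = 1/140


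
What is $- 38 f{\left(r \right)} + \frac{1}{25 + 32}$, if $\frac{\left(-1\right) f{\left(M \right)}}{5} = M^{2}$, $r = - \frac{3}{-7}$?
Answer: $\frac{97519}{2793} \approx 34.916$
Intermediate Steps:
$r = \frac{3}{7}$ ($r = \left(-3\right) \left(- \frac{1}{7}\right) = \frac{3}{7} \approx 0.42857$)
$f{\left(M \right)} = - 5 M^{2}$
$- 38 f{\left(r \right)} + \frac{1}{25 + 32} = - 38 \left(- 5 \left(\frac{3}{7}\right)^{2}\right) + \frac{1}{25 + 32} = - 38 \left(\left(-5\right) \frac{9}{49}\right) + \frac{1}{57} = \left(-38\right) \left(- \frac{45}{49}\right) + \frac{1}{57} = \frac{1710}{49} + \frac{1}{57} = \frac{97519}{2793}$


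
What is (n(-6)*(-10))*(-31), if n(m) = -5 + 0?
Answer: -1550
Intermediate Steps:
n(m) = -5
(n(-6)*(-10))*(-31) = -5*(-10)*(-31) = 50*(-31) = -1550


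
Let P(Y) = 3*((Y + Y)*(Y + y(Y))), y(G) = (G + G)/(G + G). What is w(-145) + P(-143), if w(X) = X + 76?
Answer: 121767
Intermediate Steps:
y(G) = 1 (y(G) = (2*G)/((2*G)) = (2*G)*(1/(2*G)) = 1)
w(X) = 76 + X
P(Y) = 6*Y*(1 + Y) (P(Y) = 3*((Y + Y)*(Y + 1)) = 3*((2*Y)*(1 + Y)) = 3*(2*Y*(1 + Y)) = 6*Y*(1 + Y))
w(-145) + P(-143) = (76 - 145) + 6*(-143)*(1 - 143) = -69 + 6*(-143)*(-142) = -69 + 121836 = 121767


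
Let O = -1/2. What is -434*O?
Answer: 217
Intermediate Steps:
O = -½ (O = -1*½ = -½ ≈ -0.50000)
-434*O = -434*(-½) = 217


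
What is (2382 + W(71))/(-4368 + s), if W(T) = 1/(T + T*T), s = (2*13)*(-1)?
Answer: -12176785/22462128 ≈ -0.54210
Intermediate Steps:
s = -26 (s = 26*(-1) = -26)
W(T) = 1/(T + T²)
(2382 + W(71))/(-4368 + s) = (2382 + 1/(71*(1 + 71)))/(-4368 - 26) = (2382 + (1/71)/72)/(-4394) = (2382 + (1/71)*(1/72))*(-1/4394) = (2382 + 1/5112)*(-1/4394) = (12176785/5112)*(-1/4394) = -12176785/22462128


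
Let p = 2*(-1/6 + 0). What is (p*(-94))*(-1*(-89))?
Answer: 8366/3 ≈ 2788.7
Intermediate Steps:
p = -1/3 (p = 2*(-1*1/6 + 0) = 2*(-1/6 + 0) = 2*(-1/6) = -1/3 ≈ -0.33333)
(p*(-94))*(-1*(-89)) = (-1/3*(-94))*(-1*(-89)) = (94/3)*89 = 8366/3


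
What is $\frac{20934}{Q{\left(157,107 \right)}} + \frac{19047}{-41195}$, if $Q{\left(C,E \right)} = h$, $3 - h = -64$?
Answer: $\frac{123014283}{394295} \approx 311.99$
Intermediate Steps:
$h = 67$ ($h = 3 - -64 = 3 + 64 = 67$)
$Q{\left(C,E \right)} = 67$
$\frac{20934}{Q{\left(157,107 \right)}} + \frac{19047}{-41195} = \frac{20934}{67} + \frac{19047}{-41195} = 20934 \cdot \frac{1}{67} + 19047 \left(- \frac{1}{41195}\right) = \frac{20934}{67} - \frac{2721}{5885} = \frac{123014283}{394295}$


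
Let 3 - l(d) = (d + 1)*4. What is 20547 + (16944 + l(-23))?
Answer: 37582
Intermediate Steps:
l(d) = -1 - 4*d (l(d) = 3 - (d + 1)*4 = 3 - (1 + d)*4 = 3 - (4 + 4*d) = 3 + (-4 - 4*d) = -1 - 4*d)
20547 + (16944 + l(-23)) = 20547 + (16944 + (-1 - 4*(-23))) = 20547 + (16944 + (-1 + 92)) = 20547 + (16944 + 91) = 20547 + 17035 = 37582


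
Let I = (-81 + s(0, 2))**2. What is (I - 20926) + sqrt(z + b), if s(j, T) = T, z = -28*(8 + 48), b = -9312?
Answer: -14685 + 8*I*sqrt(170) ≈ -14685.0 + 104.31*I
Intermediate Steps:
z = -1568 (z = -28*56 = -1568)
I = 6241 (I = (-81 + 2)**2 = (-79)**2 = 6241)
(I - 20926) + sqrt(z + b) = (6241 - 20926) + sqrt(-1568 - 9312) = -14685 + sqrt(-10880) = -14685 + 8*I*sqrt(170)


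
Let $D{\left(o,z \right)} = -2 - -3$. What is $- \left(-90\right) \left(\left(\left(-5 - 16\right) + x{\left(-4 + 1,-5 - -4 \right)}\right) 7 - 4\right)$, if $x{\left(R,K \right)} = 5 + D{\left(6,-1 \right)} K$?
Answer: $-11070$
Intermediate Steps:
$D{\left(o,z \right)} = 1$ ($D{\left(o,z \right)} = -2 + 3 = 1$)
$x{\left(R,K \right)} = 5 + K$ ($x{\left(R,K \right)} = 5 + 1 K = 5 + K$)
$- \left(-90\right) \left(\left(\left(-5 - 16\right) + x{\left(-4 + 1,-5 - -4 \right)}\right) 7 - 4\right) = - \left(-90\right) \left(\left(\left(-5 - 16\right) + \left(5 - 1\right)\right) 7 - 4\right) = - \left(-90\right) \left(\left(\left(-5 - 16\right) + \left(5 + \left(-5 + 4\right)\right)\right) 7 - 4\right) = - \left(-90\right) \left(\left(-21 + \left(5 - 1\right)\right) 7 - 4\right) = - \left(-90\right) \left(\left(-21 + 4\right) 7 - 4\right) = - \left(-90\right) \left(\left(-17\right) 7 - 4\right) = - \left(-90\right) \left(-119 - 4\right) = - \left(-90\right) \left(-123\right) = \left(-1\right) 11070 = -11070$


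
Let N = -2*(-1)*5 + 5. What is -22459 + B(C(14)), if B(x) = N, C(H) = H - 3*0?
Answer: -22444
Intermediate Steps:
N = 15 (N = 2*5 + 5 = 10 + 5 = 15)
C(H) = H (C(H) = H + 0 = H)
B(x) = 15
-22459 + B(C(14)) = -22459 + 15 = -22444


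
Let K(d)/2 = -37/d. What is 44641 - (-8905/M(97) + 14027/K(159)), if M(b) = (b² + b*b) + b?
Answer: 1610324695/21534 ≈ 74781.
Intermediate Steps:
K(d) = -74/d (K(d) = 2*(-37/d) = -74/d)
M(b) = b + 2*b² (M(b) = (b² + b²) + b = 2*b² + b = b + 2*b²)
44641 - (-8905/M(97) + 14027/K(159)) = 44641 - (-8905*1/(97*(1 + 2*97)) + 14027/((-74/159))) = 44641 - (-8905*1/(97*(1 + 194)) + 14027/((-74*1/159))) = 44641 - (-8905/(97*195) + 14027/(-74/159)) = 44641 - (-8905/18915 + 14027*(-159/74)) = 44641 - (-8905*1/18915 - 2230293/74) = 44641 - (-137/291 - 2230293/74) = 44641 - 1*(-649025401/21534) = 44641 + 649025401/21534 = 1610324695/21534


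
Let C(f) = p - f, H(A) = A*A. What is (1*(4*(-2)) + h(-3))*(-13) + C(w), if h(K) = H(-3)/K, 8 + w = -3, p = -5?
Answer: 149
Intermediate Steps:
w = -11 (w = -8 - 3 = -11)
H(A) = A**2
h(K) = 9/K (h(K) = (-3)**2/K = 9/K)
C(f) = -5 - f
(1*(4*(-2)) + h(-3))*(-13) + C(w) = (1*(4*(-2)) + 9/(-3))*(-13) + (-5 - 1*(-11)) = (1*(-8) + 9*(-1/3))*(-13) + (-5 + 11) = (-8 - 3)*(-13) + 6 = -11*(-13) + 6 = 143 + 6 = 149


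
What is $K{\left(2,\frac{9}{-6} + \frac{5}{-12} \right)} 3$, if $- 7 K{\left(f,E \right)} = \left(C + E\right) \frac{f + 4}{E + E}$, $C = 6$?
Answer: $\frac{63}{23} \approx 2.7391$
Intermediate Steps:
$K{\left(f,E \right)} = - \frac{\left(4 + f\right) \left(6 + E\right)}{14 E}$ ($K{\left(f,E \right)} = - \frac{\left(6 + E\right) \frac{f + 4}{E + E}}{7} = - \frac{\left(6 + E\right) \frac{4 + f}{2 E}}{7} = - \frac{\frac{1}{2} \frac{1}{E} \left(4 + f\right) \left(6 + E\right)}{7} = - \frac{\left(4 + f\right) \left(6 + E\right)}{14 E}$)
$K{\left(2,\frac{9}{-6} + \frac{5}{-12} \right)} 3 = \frac{-24 - 12 - \left(\frac{9}{-6} + \frac{5}{-12}\right) \left(4 + 2\right)}{14 \left(\frac{9}{-6} + \frac{5}{-12}\right)} 3 = \frac{-24 - 12 - \left(9 \left(- \frac{1}{6}\right) + 5 \left(- \frac{1}{12}\right)\right) 6}{14 \left(9 \left(- \frac{1}{6}\right) + 5 \left(- \frac{1}{12}\right)\right)} 3 = \frac{-24 - 12 - \left(- \frac{3}{2} - \frac{5}{12}\right) 6}{14 \left(- \frac{3}{2} - \frac{5}{12}\right)} 3 = \frac{-24 - 12 - \left(- \frac{23}{12}\right) 6}{14 \left(- \frac{23}{12}\right)} 3 = \frac{1}{14} \left(- \frac{12}{23}\right) \left(-24 - 12 + \frac{23}{2}\right) 3 = \frac{1}{14} \left(- \frac{12}{23}\right) \left(- \frac{49}{2}\right) 3 = \frac{21}{23} \cdot 3 = \frac{63}{23}$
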